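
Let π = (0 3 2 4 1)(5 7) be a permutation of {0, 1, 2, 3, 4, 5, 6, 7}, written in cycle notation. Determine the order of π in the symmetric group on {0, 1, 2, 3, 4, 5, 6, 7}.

10

The cycle type of π is (5, 2, 1).
The order is lcm(5, 2) = 10.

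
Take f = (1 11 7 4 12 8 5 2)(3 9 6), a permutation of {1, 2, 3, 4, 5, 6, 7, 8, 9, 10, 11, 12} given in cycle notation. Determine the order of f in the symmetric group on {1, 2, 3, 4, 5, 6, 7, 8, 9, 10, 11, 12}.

24

The disjoint cycles have lengths 8, 3, 1.
The order is lcm(8, 3) = 24.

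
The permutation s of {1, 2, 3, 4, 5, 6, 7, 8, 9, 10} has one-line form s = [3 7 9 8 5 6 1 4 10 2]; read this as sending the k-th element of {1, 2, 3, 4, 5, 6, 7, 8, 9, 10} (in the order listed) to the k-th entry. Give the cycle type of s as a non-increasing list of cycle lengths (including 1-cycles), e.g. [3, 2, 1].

[6, 2, 1, 1]

The disjoint cycles are (1 3 9 10 2 7)(4 8)(5)(6), with lengths 6, 2, 1, 1 in non-increasing order.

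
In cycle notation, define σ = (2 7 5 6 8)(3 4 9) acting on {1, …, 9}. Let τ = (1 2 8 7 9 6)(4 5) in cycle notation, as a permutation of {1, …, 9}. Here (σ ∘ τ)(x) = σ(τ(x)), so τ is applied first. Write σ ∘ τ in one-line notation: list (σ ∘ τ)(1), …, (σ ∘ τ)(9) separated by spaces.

7 2 4 6 9 1 3 5 8

Chase each element through τ then σ: 1 → 2 → 7; 2 → 8 → 2; 3 → 3 → 4; 4 → 5 → 6; 5 → 4 → 9; 6 → 1 → 1; 7 → 9 → 3; 8 → 7 → 5; 9 → 6 → 8.
So σ ∘ τ in one-line form is 7 2 4 6 9 1 3 5 8.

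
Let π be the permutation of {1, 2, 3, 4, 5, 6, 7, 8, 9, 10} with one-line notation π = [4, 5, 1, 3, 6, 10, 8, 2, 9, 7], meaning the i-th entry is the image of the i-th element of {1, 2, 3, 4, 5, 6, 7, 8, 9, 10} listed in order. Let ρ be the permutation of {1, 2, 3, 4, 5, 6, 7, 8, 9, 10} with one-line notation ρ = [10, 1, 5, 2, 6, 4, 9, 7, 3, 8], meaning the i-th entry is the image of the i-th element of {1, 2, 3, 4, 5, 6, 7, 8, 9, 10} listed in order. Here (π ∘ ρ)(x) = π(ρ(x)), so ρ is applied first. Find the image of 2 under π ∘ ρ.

ρ(2) = 1, then π(1) = 4; composing gives (π ∘ ρ)(2) = 4.

4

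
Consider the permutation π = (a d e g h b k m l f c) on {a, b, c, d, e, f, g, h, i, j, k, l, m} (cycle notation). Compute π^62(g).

c

g lies in the 11-cycle (a d e g h b k m l f c).
Since the cycle has length 11, π^62 acts on it the same as π^7 (62 mod 11 = 7).
Advancing 7 steps from g: g → h → b → k → m → l → f → c.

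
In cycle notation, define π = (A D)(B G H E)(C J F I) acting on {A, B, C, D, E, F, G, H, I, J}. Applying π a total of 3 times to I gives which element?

F

I lies in the 4-cycle (C J F I).
Stepping 3 places around the cycle: I → C → J → F.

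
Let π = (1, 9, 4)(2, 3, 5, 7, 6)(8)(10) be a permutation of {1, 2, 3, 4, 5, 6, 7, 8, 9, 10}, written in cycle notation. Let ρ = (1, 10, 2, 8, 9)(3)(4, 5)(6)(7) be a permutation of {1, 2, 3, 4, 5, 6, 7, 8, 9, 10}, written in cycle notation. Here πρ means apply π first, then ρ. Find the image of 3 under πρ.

4

π(3) = 5, then ρ(5) = 4; composing gives (πρ)(3) = 4.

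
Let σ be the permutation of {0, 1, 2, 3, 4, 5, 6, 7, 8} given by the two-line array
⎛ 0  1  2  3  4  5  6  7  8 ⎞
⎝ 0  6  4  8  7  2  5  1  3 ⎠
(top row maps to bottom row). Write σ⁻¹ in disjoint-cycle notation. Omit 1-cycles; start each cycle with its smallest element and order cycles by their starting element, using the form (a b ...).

(1 7 4 2 5 6)(3 8)

The cycle decomposition of σ is (1 6 5 2 4 7)(3 8).
The inverse reverses every cycle; in canonical form, σ⁻¹ = (1 7 4 2 5 6)(3 8).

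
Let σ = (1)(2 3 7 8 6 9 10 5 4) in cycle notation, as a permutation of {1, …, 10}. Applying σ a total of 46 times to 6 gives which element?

6 lies in the 9-cycle (2 3 7 8 6 9 10 5 4).
On a 9-cycle, σ^9 is the identity, so σ^46 = σ^1 there (46 ≡ 1 mod 9).
Advancing 1 step from 6: 6 → 9.

9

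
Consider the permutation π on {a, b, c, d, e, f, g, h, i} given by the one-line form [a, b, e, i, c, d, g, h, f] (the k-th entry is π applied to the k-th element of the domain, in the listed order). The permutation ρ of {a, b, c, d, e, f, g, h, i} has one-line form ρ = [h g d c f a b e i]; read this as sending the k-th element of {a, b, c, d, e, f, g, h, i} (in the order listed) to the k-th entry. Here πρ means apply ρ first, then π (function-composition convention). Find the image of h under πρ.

ρ(h) = e, then π(e) = c; composing gives (πρ)(h) = c.

c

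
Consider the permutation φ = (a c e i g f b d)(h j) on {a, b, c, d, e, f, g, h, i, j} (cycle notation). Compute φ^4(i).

d

i lies in the 8-cycle (a c e i g f b d).
Advancing 4 steps from i: i → g → f → b → d.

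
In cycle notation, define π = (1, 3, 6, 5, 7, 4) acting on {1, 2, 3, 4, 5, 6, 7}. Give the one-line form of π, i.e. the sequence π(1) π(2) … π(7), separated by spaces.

Image by image: 1↦3, 2↦2, 3↦6, 4↦1, 5↦7, 6↦5, 7↦4.
So the one-line form is 3 2 6 1 7 5 4.

3 2 6 1 7 5 4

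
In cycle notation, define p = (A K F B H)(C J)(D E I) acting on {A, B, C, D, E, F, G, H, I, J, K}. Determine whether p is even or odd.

odd

The cycle lengths are 5, 3, 2, 1.
A cycle of length ℓ contributes ℓ−1 transpositions, so p is a product of 4 + 2 + 1 = 7 transpositions — odd.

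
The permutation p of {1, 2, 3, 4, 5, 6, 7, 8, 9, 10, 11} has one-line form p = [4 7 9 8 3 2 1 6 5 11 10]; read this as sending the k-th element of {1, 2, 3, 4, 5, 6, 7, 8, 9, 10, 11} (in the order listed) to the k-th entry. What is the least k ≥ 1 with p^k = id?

Decomposing into disjoint cycles gives cycle lengths 6, 3, 2.
Since disjoint cycles commute, ord(p) = lcm(6, 3, 2) = 6.

6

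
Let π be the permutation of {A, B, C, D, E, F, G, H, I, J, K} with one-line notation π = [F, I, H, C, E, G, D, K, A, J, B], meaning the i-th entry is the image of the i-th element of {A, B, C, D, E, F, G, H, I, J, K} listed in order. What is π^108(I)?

I

Tracing I → A → … returns to I after 9 steps, so I lies in a 9-cycle (A F G D C H K B I).
On a 9-cycle, π^9 is the identity, so π^108 = π^0 there (108 ≡ 0 mod 9).
So π^108(I) = I.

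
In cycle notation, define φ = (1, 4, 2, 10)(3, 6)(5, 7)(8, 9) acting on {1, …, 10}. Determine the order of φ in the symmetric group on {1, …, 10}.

The cycle type of φ is (4, 2, 2, 2).
The order of φ is the least common multiple of its cycle lengths: lcm(4, 2, 2, 2) = 4.

4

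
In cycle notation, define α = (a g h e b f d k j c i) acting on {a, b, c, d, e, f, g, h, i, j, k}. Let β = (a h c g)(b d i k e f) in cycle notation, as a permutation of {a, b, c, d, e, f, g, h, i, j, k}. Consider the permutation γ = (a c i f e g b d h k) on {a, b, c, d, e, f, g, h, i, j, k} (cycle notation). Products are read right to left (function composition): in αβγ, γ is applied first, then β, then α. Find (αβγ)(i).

(αβγ)(i) = α(β(γ(i))). γ(i) = f, then β(f) = b, then α(b) = f, so the result is f.

f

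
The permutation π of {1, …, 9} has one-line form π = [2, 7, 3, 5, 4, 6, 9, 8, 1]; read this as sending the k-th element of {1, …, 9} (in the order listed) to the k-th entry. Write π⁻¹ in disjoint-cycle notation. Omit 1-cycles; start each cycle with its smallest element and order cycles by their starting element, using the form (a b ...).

(1 9 7 2)(4 5)

First write π in disjoint cycles: (1 2 7 9)(4 5).
The inverse reverses every cycle; in canonical form, π⁻¹ = (1 9 7 2)(4 5).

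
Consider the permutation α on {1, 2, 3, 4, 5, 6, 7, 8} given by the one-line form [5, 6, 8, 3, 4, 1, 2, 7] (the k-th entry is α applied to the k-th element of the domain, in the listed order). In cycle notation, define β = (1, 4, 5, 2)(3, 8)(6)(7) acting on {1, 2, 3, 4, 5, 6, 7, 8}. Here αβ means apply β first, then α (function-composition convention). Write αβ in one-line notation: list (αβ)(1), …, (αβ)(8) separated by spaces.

Chase each element through β then α: 1 → 4 → 3; 2 → 1 → 5; 3 → 8 → 7; 4 → 5 → 4; 5 → 2 → 6; 6 → 6 → 1; 7 → 7 → 2; 8 → 3 → 8.
So αβ in one-line form is 3 5 7 4 6 1 2 8.

3 5 7 4 6 1 2 8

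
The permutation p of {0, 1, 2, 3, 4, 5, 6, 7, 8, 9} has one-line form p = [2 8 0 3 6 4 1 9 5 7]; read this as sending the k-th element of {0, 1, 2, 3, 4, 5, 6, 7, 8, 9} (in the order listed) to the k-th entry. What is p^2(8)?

4

Tracing 8 → 5 → … returns to 8 after 5 steps, so 8 lies in a 5-cycle (1, 8, 5, 4, 6).
Advancing 2 steps from 8: 8 → 5 → 4.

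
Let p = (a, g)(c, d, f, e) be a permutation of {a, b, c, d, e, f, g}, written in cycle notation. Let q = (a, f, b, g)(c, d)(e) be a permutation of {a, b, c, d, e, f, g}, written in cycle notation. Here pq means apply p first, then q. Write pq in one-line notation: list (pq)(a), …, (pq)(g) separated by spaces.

(pq)(x) = q(p(x)). Computing each image: q(p(a)) = q(g) = a, q(p(b)) = q(b) = g, q(p(c)) = q(d) = c, q(p(d)) = q(f) = b, q(p(e)) = q(c) = d, q(p(f)) = q(e) = e, q(p(g)) = q(a) = f.
Hence pq = [a g c b d e f].

a g c b d e f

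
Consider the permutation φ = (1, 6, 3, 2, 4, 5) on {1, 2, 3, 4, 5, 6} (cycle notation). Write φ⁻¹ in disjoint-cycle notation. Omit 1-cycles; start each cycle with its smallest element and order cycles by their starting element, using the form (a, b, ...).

(1, 5, 4, 2, 3, 6)

Inverting a permutation written in cycle notation just reverses the order within every cycle.
Reversing each cycle of φ and rotating so the smallest element leads gives (1, 5, 4, 2, 3, 6).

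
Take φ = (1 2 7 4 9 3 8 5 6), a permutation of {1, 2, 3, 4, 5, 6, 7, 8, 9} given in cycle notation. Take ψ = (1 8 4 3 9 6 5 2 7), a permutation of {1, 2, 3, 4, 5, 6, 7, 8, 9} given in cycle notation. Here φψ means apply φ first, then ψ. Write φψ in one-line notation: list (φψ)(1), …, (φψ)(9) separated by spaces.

(φψ)(x) = ψ(φ(x)). Computing each image: ψ(φ(1)) = ψ(2) = 7, ψ(φ(2)) = ψ(7) = 1, ψ(φ(3)) = ψ(8) = 4, ψ(φ(4)) = ψ(9) = 6, ψ(φ(5)) = ψ(6) = 5, ψ(φ(6)) = ψ(1) = 8, ψ(φ(7)) = ψ(4) = 3, ψ(φ(8)) = ψ(5) = 2, ψ(φ(9)) = ψ(3) = 9.
Hence φψ = [7 1 4 6 5 8 3 2 9].

7 1 4 6 5 8 3 2 9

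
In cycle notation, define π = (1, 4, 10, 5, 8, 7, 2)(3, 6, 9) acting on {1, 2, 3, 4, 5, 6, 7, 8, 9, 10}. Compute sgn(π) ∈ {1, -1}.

The cycle lengths are 7, 3.
A cycle of length ℓ contributes ℓ−1 transpositions, so π is a product of 6 + 2 = 8 transpositions — even.

1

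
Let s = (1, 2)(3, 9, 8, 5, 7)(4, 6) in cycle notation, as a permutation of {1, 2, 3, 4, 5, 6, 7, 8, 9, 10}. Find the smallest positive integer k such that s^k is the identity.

10

The cycle type of s is (5, 2, 2, 1).
The order is lcm(5, 2, 2) = 10.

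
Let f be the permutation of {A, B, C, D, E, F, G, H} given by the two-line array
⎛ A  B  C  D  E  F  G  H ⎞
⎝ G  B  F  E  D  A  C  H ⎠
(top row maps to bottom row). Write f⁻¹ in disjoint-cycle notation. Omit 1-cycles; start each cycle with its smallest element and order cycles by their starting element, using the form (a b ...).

(A F C G)(D E)

First write f in disjoint cycles: (A G C F)(D E).
Reversing each cycle (and rotating so the smallest element leads) gives f⁻¹ = (A F C G)(D E).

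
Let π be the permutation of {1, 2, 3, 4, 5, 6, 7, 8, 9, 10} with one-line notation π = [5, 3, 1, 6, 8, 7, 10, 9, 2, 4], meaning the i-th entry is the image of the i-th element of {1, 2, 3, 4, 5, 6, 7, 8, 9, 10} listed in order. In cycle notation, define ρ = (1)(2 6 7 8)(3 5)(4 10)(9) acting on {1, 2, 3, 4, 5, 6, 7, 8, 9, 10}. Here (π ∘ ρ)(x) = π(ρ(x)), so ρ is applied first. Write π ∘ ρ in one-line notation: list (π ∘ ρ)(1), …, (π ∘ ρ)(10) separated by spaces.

(π ∘ ρ)(x) = π(ρ(x)). Computing each image: π(ρ(1)) = π(1) = 5, π(ρ(2)) = π(6) = 7, π(ρ(3)) = π(5) = 8, π(ρ(4)) = π(10) = 4, π(ρ(5)) = π(3) = 1, π(ρ(6)) = π(7) = 10, π(ρ(7)) = π(8) = 9, π(ρ(8)) = π(2) = 3, π(ρ(9)) = π(9) = 2, π(ρ(10)) = π(4) = 6.
Hence π ∘ ρ = [5 7 8 4 1 10 9 3 2 6].

5 7 8 4 1 10 9 3 2 6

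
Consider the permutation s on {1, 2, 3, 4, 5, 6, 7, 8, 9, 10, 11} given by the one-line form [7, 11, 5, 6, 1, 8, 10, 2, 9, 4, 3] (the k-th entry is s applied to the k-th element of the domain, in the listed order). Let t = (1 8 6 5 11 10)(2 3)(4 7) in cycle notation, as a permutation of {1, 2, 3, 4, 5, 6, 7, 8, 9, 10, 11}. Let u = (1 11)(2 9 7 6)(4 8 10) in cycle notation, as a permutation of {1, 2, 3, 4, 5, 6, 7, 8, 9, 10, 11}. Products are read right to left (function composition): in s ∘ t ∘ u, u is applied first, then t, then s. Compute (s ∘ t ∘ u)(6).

Apply the permutations in order: u(6) = 2, then t(2) = 3, then s(3) = 5. So (s ∘ t ∘ u)(6) = 5.

5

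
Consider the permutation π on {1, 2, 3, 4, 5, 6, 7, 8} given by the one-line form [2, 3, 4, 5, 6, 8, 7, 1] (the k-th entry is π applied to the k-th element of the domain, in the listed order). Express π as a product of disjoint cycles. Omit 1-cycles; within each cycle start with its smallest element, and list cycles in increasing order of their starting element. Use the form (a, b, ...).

(1, 2, 3, 4, 5, 6, 8)

Start at 1 and follow images: 1 → 2 → 3 → 4 → 5 → 6 → 8 → 1, giving the cycle (1, 2, 3, 4, 5, 6, 8).
Repeating from the next unused element and collecting all non-trivial cycles gives (1, 2, 3, 4, 5, 6, 8).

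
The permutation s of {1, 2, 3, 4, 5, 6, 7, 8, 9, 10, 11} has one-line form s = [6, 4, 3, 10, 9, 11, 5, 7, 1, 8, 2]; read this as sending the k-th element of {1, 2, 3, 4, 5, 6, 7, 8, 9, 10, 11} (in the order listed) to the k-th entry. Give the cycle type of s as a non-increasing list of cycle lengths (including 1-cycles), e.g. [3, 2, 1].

The disjoint cycles are (1 6 11 2 4 10 8 7 5 9)(3), with lengths 10, 1 in non-increasing order.

[10, 1]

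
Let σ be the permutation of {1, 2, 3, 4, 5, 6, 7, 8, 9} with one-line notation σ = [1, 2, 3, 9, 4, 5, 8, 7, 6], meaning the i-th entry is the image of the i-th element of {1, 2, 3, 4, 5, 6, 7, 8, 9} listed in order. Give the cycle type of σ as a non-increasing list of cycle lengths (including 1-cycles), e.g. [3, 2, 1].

[4, 2, 1, 1, 1]

The disjoint cycles are (1)(2)(3)(4 9 6 5)(7 8), with lengths 4, 2, 1, 1, 1 in non-increasing order.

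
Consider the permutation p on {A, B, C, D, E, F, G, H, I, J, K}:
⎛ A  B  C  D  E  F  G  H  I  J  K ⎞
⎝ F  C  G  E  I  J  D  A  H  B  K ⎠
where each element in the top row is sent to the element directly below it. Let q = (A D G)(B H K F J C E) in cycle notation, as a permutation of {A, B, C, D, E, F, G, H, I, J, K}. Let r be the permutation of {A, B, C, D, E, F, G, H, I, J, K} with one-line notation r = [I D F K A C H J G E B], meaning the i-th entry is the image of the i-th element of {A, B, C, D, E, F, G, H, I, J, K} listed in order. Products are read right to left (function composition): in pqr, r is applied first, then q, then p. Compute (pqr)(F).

Chase F: r(F) = C; q(C) = E; p(E) = I. Hence (pqr)(F) = I.

I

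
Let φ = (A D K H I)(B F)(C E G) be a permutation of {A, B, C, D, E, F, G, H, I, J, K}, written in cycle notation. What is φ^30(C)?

C

C lies in the 3-cycle (C E G).
On a 3-cycle, φ^3 is the identity, so φ^30 = φ^0 there (30 ≡ 0 mod 3).
So φ^30(C) = C.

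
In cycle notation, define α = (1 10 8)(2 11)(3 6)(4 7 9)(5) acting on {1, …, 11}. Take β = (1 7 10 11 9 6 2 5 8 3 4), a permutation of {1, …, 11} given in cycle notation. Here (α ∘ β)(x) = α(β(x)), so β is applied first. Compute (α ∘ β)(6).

11

(α ∘ β)(6) = α(β(6)). β(6) = 2, then α(2) = 11. So (α ∘ β)(6) = 11.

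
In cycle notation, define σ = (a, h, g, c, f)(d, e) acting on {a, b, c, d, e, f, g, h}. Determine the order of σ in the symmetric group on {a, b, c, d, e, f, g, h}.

10

The disjoint cycles have lengths 5, 2, 1.
The order of σ is the least common multiple of its cycle lengths: lcm(5, 2) = 10.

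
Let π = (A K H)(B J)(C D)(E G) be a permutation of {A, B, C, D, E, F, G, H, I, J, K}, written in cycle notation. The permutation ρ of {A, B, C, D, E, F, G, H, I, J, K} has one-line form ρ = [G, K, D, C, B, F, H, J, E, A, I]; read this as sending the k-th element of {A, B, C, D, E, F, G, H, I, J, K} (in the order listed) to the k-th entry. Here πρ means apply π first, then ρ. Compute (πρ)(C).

C

π(C) = D, then ρ(D) = C; composing gives (πρ)(C) = C.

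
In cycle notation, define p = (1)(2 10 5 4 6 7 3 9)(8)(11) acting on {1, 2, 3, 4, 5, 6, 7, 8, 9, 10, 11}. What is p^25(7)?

7 lies in the 8-cycle (2 10 5 4 6 7 3 9).
Since the cycle has length 8, p^25 acts on it the same as p^1 (25 mod 8 = 1).
Stepping 1 place around the cycle: 7 → 3.

3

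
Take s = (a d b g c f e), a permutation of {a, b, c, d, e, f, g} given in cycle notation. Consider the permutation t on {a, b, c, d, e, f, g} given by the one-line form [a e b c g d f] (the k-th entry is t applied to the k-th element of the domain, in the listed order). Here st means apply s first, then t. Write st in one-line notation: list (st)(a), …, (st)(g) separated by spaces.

(st)(x) = t(s(x)). Computing each image: t(s(a)) = t(d) = c, t(s(b)) = t(g) = f, t(s(c)) = t(f) = d, t(s(d)) = t(b) = e, t(s(e)) = t(a) = a, t(s(f)) = t(e) = g, t(s(g)) = t(c) = b.
Hence st = [c f d e a g b].

c f d e a g b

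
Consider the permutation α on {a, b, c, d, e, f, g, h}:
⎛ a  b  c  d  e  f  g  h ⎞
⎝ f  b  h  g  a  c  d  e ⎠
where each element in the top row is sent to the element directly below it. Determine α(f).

c

The entry below f in the array is c, so α(f) = c.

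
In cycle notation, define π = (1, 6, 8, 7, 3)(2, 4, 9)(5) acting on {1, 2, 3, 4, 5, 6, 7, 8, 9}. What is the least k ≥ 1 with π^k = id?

The cycle type of π is (5, 3, 1).
The order of π is the least common multiple of its cycle lengths: lcm(5, 3) = 15.

15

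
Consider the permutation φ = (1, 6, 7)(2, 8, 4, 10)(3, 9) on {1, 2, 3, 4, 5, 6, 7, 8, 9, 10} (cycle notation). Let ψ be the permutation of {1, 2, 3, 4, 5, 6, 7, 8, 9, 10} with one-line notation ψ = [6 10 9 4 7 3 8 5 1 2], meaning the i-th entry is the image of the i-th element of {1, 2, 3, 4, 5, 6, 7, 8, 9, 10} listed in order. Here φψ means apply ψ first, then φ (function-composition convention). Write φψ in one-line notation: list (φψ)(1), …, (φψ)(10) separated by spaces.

Chase each element through ψ then φ: 1 → 6 → 7; 2 → 10 → 2; 3 → 9 → 3; 4 → 4 → 10; 5 → 7 → 1; 6 → 3 → 9; 7 → 8 → 4; 8 → 5 → 5; 9 → 1 → 6; 10 → 2 → 8.
Collecting the images, φψ = [7 2 3 10 1 9 4 5 6 8].

7 2 3 10 1 9 4 5 6 8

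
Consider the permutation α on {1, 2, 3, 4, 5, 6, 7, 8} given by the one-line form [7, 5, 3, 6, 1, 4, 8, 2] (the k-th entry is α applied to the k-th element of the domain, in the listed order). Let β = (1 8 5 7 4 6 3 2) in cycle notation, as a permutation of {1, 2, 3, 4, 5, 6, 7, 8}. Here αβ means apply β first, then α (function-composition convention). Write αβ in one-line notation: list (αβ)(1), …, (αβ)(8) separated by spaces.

2 7 5 4 8 3 6 1

(αβ)(x) = α(β(x)). Computing each image: α(β(1)) = α(8) = 2, α(β(2)) = α(1) = 7, α(β(3)) = α(2) = 5, α(β(4)) = α(6) = 4, α(β(5)) = α(7) = 8, α(β(6)) = α(3) = 3, α(β(7)) = α(4) = 6, α(β(8)) = α(5) = 1.
Hence αβ = [2 7 5 4 8 3 6 1].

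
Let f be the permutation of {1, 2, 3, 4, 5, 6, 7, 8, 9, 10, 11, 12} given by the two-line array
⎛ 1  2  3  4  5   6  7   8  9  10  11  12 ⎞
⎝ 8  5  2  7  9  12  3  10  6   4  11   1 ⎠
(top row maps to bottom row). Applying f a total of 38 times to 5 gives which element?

Tracing 5 → 9 → … returns to 5 after 11 steps, so 5 lies in an 11-cycle (1 8 10 4 7 3 2 5 9 6 12).
Powers repeat with period 11 on this cycle, and 38 mod 11 = 5, so f^38(5) = f^5(5).
Advancing 5 steps from 5: 5 → 9 → 6 → 12 → 1 → 8.

8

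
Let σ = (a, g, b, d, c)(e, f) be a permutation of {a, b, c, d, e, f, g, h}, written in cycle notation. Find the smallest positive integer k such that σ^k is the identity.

The disjoint cycles have lengths 5, 2, 1.
The order of σ is the least common multiple of its cycle lengths: lcm(5, 2) = 10.

10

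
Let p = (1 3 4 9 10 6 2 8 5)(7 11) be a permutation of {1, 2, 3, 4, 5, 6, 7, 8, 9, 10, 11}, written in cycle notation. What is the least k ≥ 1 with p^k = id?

18

The disjoint cycles have lengths 9, 2.
The order is lcm(9, 2) = 18.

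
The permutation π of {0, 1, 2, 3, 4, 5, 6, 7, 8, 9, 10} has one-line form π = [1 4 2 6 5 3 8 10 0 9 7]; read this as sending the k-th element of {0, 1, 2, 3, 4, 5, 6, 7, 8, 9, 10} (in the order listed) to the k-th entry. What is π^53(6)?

4

Tracing 6 → 8 → … returns to 6 after 7 steps, so 6 lies in a 7-cycle (0, 1, 4, 5, 3, 6, 8).
Since the cycle has length 7, π^53 acts on it the same as π^4 (53 mod 7 = 4).
Advancing 4 steps from 6: 6 → 8 → 0 → 1 → 4.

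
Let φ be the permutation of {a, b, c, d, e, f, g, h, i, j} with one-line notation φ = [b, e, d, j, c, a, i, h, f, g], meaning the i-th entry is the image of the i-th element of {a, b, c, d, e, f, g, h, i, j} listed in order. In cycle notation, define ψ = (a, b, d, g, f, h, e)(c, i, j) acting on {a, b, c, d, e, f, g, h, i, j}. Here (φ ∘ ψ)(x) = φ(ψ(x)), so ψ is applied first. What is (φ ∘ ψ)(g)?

a

(φ ∘ ψ)(g) = φ(ψ(g)). ψ(g) = f, then φ(f) = a. So (φ ∘ ψ)(g) = a.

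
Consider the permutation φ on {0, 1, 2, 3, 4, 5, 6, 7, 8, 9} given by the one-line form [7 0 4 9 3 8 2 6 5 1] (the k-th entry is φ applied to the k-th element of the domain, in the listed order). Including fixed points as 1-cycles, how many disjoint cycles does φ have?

The cycle decomposition is (0 7 6 2 4 3 9 1)(5 8), which has 2 cycles (counting 1-cycles).

2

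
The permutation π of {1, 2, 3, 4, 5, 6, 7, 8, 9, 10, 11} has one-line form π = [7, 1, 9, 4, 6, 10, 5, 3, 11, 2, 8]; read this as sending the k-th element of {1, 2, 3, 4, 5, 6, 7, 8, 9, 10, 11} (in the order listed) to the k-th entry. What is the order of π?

12

Decomposing into disjoint cycles gives cycle lengths 6, 4, 1.
The order of π is the least common multiple of its cycle lengths: lcm(6, 4) = 12.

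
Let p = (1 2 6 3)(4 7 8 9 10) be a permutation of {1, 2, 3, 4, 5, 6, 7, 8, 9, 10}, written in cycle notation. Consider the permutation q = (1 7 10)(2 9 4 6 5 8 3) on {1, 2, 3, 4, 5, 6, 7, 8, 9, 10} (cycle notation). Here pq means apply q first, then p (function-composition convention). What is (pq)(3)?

q(3) = 2, then p(2) = 6; composing gives (pq)(3) = 6.

6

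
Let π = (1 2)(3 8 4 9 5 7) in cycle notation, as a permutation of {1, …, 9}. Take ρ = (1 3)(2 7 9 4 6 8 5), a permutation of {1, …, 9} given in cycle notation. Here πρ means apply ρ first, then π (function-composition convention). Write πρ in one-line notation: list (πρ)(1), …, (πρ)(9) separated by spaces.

(πρ)(x) = π(ρ(x)). Computing each image: π(ρ(1)) = π(3) = 8, π(ρ(2)) = π(7) = 3, π(ρ(3)) = π(1) = 2, π(ρ(4)) = π(6) = 6, π(ρ(5)) = π(2) = 1, π(ρ(6)) = π(8) = 4, π(ρ(7)) = π(9) = 5, π(ρ(8)) = π(5) = 7, π(ρ(9)) = π(4) = 9.
Hence πρ = [8 3 2 6 1 4 5 7 9].

8 3 2 6 1 4 5 7 9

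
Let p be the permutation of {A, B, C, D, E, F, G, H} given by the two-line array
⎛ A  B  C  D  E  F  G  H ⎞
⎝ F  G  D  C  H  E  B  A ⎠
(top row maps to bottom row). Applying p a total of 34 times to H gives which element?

F

Tracing H → A → … returns to H after 4 steps, so H lies in a 4-cycle (A F E H).
Since the cycle has length 4, p^34 acts on it the same as p^2 (34 mod 4 = 2).
Advancing 2 steps from H: H → A → F.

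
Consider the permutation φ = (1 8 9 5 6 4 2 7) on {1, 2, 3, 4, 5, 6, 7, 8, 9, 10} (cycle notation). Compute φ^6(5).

5 lies in the 8-cycle (1 8 9 5 6 4 2 7).
Stepping 6 places around the cycle: 5 → 6 → 4 → 2 → 7 → 1 → 8.

8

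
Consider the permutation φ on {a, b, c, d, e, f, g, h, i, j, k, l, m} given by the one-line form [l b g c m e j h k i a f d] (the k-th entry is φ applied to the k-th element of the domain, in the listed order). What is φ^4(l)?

d

Tracing l → f → … returns to l after 11 steps, so l lies in an 11-cycle (a l f e m d c g j i k).
Advancing 4 steps from l: l → f → e → m → d.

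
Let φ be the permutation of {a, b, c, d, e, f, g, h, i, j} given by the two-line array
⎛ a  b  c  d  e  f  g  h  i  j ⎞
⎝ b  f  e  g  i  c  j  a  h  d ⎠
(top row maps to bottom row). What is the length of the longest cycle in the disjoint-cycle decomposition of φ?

Decomposing into disjoint cycles gives (a, b, f, c, e, i, h)(d, g, j); the longest has length 7.

7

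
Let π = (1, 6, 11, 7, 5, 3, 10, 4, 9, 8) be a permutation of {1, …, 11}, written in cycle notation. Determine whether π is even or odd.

odd

The cycle lengths are 10, 1.
A cycle of length ℓ contributes ℓ−1 transpositions, so π is a product of 9 transpositions — odd.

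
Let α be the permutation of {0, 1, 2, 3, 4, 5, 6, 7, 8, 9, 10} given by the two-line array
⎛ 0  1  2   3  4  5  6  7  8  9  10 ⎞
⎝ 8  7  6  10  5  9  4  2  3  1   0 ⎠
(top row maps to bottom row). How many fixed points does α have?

0

No element satisfies α(x) = x, so there are 0 fixed points.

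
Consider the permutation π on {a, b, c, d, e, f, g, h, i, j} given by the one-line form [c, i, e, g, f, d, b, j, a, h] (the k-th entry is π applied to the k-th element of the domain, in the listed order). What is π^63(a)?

i

Tracing a → c → … returns to a after 8 steps, so a lies in an 8-cycle (a c e f d g b i).
On an 8-cycle, π^8 is the identity, so π^63 = π^7 there (63 ≡ 7 mod 8).
Advancing 7 steps from a: a → c → e → f → d → g → b → i.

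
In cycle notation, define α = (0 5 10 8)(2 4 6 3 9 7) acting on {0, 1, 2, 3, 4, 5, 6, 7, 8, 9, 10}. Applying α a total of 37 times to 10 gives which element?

8

10 lies in the 4-cycle (0 5 10 8).
Powers repeat with period 4 on this cycle, and 37 mod 4 = 1, so α^37(10) = α^1(10).
Advancing 1 step from 10: 10 → 8.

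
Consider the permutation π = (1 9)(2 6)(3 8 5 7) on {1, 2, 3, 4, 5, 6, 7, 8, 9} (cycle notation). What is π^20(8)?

8

8 lies in the 4-cycle (3 8 5 7).
Since the cycle has length 4, π^20 acts on it the same as π^0 (20 mod 4 = 0).
So π^20(8) = 8.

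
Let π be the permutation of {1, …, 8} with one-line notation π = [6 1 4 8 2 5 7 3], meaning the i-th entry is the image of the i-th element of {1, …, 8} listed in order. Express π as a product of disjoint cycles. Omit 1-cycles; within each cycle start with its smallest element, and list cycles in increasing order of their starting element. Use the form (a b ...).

Iterating π from 1 gives 1 → 6 → 5 → 2 → 1; that is the 4-cycle (1 6 5 2).
Continuing from each remaining unvisited element yields (1 6 5 2)(3 4 8).

(1 6 5 2)(3 4 8)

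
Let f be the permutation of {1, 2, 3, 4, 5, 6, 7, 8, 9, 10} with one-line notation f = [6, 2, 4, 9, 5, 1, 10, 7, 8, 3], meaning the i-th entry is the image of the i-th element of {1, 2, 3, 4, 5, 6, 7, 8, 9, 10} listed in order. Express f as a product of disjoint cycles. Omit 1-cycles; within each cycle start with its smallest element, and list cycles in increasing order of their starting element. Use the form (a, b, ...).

(1, 6)(3, 4, 9, 8, 7, 10)

Start at 1 and follow images: 1 → 6 → 1, giving the cycle (1, 6).
Repeating from the next unused element and collecting all non-trivial cycles gives (1, 6)(3, 4, 9, 8, 7, 10).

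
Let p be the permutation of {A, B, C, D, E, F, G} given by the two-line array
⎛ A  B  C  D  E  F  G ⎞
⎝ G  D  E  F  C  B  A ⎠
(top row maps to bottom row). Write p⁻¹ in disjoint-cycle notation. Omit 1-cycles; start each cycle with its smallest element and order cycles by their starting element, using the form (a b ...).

(A G)(B F D)(C E)

The cycle decomposition of p is (A G)(B D F)(C E).
Reversing each cycle (and rotating so the smallest element leads) gives p⁻¹ = (A G)(B F D)(C E).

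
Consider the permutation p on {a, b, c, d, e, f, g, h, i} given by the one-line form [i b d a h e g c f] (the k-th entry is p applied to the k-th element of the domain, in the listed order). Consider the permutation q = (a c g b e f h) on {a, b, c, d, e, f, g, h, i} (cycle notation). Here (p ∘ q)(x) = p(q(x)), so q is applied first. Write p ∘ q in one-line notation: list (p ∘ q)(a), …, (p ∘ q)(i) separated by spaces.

For each element, apply q then p: a → c → d; b → e → h; c → g → g; d → d → a; e → f → e; f → h → c; g → b → b; h → a → i; i → i → f.
Collecting the images, p ∘ q = [d h g a e c b i f].

d h g a e c b i f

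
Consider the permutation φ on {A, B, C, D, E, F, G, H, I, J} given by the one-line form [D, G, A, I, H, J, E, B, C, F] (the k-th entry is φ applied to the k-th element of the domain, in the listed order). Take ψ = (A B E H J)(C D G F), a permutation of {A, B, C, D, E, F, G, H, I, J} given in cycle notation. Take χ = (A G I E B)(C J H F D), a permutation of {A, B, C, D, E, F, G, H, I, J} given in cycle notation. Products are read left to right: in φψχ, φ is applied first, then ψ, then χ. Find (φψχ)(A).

(φψχ)(A) = χ(ψ(φ(A))). φ(A) = D, then ψ(D) = G, then χ(G) = I, so the result is I.

I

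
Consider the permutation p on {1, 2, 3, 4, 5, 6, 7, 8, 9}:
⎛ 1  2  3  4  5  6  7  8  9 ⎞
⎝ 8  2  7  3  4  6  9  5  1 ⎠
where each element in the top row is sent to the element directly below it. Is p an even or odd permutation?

In disjoint-cycle form the cycle lengths are 7, 1, 1.
A cycle is odd iff its length is even; p has 0 even-length cycles, so sgn(p) = (−1)^0 and p is even.

even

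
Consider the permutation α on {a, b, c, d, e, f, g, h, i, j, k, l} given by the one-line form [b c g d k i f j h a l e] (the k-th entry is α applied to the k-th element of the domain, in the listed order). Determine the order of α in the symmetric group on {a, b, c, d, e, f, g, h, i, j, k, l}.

Writing α as disjoint cycles, the cycle lengths are 8, 3, 1.
Since disjoint cycles commute, ord(α) = lcm(8, 3) = 24.

24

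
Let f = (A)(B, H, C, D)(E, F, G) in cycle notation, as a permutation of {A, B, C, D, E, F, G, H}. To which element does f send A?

A

The 1-cycle (A) fixes A, so f(A) = A.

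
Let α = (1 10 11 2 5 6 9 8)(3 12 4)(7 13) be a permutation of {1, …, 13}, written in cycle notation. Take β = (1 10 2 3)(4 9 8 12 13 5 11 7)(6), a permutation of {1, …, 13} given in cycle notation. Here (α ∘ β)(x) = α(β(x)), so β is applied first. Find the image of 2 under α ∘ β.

12

First apply β: β(2) = 3, then α(3) = 12. Thus (α ∘ β)(2) = 12.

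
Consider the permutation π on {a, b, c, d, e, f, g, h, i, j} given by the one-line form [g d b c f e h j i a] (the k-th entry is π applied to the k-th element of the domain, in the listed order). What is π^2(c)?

Tracing c → b → … returns to c after 3 steps, so c lies in a 3-cycle (b d c).
Stepping 2 places around the cycle: c → b → d.

d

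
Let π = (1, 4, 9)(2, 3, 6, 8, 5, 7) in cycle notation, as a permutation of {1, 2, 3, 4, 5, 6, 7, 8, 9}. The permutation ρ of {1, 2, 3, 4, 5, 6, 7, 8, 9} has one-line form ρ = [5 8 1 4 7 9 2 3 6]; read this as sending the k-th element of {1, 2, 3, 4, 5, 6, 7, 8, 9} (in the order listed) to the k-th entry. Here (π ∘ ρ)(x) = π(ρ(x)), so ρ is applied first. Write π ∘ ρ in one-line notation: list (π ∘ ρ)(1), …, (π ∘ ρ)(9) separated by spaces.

7 5 4 9 2 1 3 6 8

Chase each element through ρ then π: 1 → 5 → 7; 2 → 8 → 5; 3 → 1 → 4; 4 → 4 → 9; 5 → 7 → 2; 6 → 9 → 1; 7 → 2 → 3; 8 → 3 → 6; 9 → 6 → 8.
So π ∘ ρ in one-line form is 7 5 4 9 2 1 3 6 8.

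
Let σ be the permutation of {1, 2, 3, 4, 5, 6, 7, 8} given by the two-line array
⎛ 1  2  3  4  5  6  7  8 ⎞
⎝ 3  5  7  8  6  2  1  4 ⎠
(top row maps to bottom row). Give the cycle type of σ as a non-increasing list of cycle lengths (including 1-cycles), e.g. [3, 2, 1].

[3, 3, 2]

The disjoint cycles are (1, 3, 7)(2, 5, 6)(4, 8), with lengths 3, 3, 2 in non-increasing order.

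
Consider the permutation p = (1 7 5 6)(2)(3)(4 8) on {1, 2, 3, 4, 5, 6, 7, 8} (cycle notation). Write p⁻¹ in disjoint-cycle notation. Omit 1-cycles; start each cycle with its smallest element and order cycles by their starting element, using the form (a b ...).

The inverse reverses each cycle.
Reversing each cycle of p and rotating so the smallest element leads gives (1 6 5 7)(4 8).

(1 6 5 7)(4 8)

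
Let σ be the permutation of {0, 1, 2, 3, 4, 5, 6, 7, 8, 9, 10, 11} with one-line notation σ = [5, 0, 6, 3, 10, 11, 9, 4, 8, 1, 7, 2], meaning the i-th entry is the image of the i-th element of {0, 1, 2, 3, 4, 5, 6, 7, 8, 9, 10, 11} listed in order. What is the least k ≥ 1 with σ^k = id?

The disjoint-cycle form of σ has cycle lengths 7, 3, 1, 1.
The order of σ is the least common multiple of its cycle lengths: lcm(7, 3) = 21.

21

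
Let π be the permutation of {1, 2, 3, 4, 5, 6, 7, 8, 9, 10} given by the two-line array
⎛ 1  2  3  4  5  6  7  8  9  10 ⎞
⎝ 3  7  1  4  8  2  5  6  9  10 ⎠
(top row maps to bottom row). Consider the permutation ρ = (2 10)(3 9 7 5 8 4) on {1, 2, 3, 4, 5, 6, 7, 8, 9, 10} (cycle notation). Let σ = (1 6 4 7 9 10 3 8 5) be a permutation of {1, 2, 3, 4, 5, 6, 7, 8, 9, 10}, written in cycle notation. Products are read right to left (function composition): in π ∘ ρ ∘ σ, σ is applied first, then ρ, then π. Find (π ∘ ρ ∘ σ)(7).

Apply the permutations in order: σ(7) = 9, then ρ(9) = 7, then π(7) = 5. So (π ∘ ρ ∘ σ)(7) = 5.

5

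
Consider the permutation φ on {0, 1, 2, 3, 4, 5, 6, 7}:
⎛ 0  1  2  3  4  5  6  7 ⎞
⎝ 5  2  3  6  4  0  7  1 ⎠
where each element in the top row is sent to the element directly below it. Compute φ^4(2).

1

Tracing 2 → 3 → … returns to 2 after 5 steps, so 2 lies in a 5-cycle (1, 2, 3, 6, 7).
Stepping 4 places around the cycle: 2 → 3 → 6 → 7 → 1.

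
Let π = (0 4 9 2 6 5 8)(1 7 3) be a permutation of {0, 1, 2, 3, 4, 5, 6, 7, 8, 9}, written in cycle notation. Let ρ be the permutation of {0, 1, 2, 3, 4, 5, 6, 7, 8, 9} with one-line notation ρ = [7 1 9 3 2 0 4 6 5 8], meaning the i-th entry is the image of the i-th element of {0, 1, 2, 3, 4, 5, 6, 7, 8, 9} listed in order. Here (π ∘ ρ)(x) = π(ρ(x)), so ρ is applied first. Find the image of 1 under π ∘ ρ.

7

ρ(1) = 1, then π(1) = 7; composing gives (π ∘ ρ)(1) = 7.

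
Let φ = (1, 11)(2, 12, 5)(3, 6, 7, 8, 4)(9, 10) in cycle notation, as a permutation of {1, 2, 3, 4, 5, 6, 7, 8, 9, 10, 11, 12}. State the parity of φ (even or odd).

The cycle lengths are 5, 3, 2, 2.
A cycle is odd iff its length is even; φ has 2 even-length cycles, so sgn(φ) = (−1)^2 and φ is even.

even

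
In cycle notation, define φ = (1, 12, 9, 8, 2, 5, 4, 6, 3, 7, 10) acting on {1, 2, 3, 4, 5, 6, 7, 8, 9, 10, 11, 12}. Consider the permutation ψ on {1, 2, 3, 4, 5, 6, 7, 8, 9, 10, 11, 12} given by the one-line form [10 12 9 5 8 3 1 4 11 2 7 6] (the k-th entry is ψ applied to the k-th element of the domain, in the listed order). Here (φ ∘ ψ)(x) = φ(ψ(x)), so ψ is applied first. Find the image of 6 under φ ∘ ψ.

(φ ∘ ψ)(6) = φ(ψ(6)). ψ(6) = 3, then φ(3) = 7. So (φ ∘ ψ)(6) = 7.

7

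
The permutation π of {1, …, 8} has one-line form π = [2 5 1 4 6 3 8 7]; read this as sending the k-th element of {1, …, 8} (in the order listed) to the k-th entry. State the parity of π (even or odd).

odd

In disjoint-cycle form the cycle lengths are 5, 2, 1.
A cycle is odd iff its length is even; π has 1 even-length cycle, so sgn(π) = (−1)^1 and π is odd.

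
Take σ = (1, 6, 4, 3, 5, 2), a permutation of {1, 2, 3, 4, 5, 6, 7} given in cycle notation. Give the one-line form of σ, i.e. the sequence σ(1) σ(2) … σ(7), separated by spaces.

6 1 5 3 2 4 7

Image by image: 1↦6, 2↦1, 3↦5, 4↦3, 5↦2, 6↦4, 7↦7.
So the one-line form is 6 1 5 3 2 4 7.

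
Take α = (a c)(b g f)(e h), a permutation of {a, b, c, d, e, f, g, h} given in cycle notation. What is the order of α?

The cycle type of α is (3, 2, 2, 1).
Since disjoint cycles commute, ord(α) = lcm(3, 2, 2) = 6.

6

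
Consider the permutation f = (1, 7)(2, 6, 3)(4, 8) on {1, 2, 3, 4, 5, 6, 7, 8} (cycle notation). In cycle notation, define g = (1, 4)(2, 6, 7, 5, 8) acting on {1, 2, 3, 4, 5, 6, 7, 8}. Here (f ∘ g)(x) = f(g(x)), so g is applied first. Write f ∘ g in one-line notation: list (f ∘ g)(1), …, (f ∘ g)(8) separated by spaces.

For each element, apply g then f: 1 → 4 → 8; 2 → 6 → 3; 3 → 3 → 2; 4 → 1 → 7; 5 → 8 → 4; 6 → 7 → 1; 7 → 5 → 5; 8 → 2 → 6.
So f ∘ g in one-line form is 8 3 2 7 4 1 5 6.

8 3 2 7 4 1 5 6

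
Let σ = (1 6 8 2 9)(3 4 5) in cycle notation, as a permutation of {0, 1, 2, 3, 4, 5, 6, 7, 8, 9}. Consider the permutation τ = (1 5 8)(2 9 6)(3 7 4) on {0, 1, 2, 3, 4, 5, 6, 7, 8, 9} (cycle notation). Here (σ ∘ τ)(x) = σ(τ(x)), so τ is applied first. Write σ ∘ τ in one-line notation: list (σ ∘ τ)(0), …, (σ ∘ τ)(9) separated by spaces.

0 3 1 7 4 2 9 5 6 8

For each element, apply τ then σ: 0 → 0 → 0; 1 → 5 → 3; 2 → 9 → 1; 3 → 7 → 7; 4 → 3 → 4; 5 → 8 → 2; 6 → 2 → 9; 7 → 4 → 5; 8 → 1 → 6; 9 → 6 → 8.
So σ ∘ τ in one-line form is 0 3 1 7 4 2 9 5 6 8.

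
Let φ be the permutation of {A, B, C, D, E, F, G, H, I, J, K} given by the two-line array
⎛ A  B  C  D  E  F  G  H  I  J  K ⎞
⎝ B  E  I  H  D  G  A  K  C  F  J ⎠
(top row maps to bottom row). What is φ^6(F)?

H

Tracing F → G → … returns to F after 9 steps, so F lies in a 9-cycle (A B E D H K J F G).
Advancing 6 steps from F: F → G → A → B → E → D → H.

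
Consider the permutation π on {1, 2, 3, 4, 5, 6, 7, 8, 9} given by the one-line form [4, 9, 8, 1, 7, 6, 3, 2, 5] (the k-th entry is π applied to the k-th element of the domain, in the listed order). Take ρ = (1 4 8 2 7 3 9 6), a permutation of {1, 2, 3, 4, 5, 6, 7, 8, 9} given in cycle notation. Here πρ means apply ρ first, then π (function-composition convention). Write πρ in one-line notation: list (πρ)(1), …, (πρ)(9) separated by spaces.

1 3 5 2 7 4 8 9 6

For each element, apply ρ then π: 1 → 4 → 1; 2 → 7 → 3; 3 → 9 → 5; 4 → 8 → 2; 5 → 5 → 7; 6 → 1 → 4; 7 → 3 → 8; 8 → 2 → 9; 9 → 6 → 6.
Collecting the images, πρ = [1 3 5 2 7 4 8 9 6].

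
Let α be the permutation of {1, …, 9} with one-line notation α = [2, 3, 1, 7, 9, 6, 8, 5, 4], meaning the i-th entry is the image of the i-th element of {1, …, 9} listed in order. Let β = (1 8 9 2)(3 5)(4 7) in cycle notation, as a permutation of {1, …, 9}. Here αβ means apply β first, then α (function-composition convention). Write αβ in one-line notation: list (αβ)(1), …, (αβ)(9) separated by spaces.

5 2 9 8 1 6 7 4 3

(αβ)(x) = α(β(x)). Computing each image: α(β(1)) = α(8) = 5, α(β(2)) = α(1) = 2, α(β(3)) = α(5) = 9, α(β(4)) = α(7) = 8, α(β(5)) = α(3) = 1, α(β(6)) = α(6) = 6, α(β(7)) = α(4) = 7, α(β(8)) = α(9) = 4, α(β(9)) = α(2) = 3.
Hence αβ = [5 2 9 8 1 6 7 4 3].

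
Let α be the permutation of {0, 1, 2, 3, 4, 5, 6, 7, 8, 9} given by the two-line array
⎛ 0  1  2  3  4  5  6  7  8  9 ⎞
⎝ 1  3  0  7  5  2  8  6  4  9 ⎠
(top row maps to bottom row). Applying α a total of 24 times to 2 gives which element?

8

Tracing 2 → 0 → … returns to 2 after 9 steps, so 2 lies in a 9-cycle (0 1 3 7 6 8 4 5 2).
Powers repeat with period 9 on this cycle, and 24 mod 9 = 6, so α^24(2) = α^6(2).
Advancing 6 steps from 2: 2 → 0 → 1 → 3 → 7 → 6 → 8.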